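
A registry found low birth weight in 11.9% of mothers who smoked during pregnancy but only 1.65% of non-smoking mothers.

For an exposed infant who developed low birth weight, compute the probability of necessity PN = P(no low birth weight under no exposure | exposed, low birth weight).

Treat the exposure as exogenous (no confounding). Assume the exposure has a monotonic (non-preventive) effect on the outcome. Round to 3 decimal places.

p₁ = 0.119, p₀ = 0.0165.
Under exogeneity and monotonicity, PN = (p₁ − p₀) / p₁.
PN = (0.119 − 0.0165) / 0.119 = 0.1025 / 0.119 ≈ 0.8613

PN ≈ 0.861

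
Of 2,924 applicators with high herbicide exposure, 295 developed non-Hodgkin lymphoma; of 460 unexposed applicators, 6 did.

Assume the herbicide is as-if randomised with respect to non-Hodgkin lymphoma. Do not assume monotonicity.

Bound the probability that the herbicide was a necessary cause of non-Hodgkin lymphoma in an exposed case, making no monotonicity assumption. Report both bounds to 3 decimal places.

0.871 ≤ PN ≤ 1.000

p₁ = P(outcome | exposed) = 295/2924 = 0.10089
p₀ = P(outcome | unexposed) = 6/460 = 0.013043
Under exogeneity alone the bounds on PN are max{0,(p₁−p₀)/p₁} ≤ PN ≤ min{1,(1−p₀)/p₁}.
  lower = (p₁ − p₀)/p₁ = 0.087846 / 0.10089 ≈ 0.8707
  upper = min{1, (1 − p₀)/p₁} = 0.98696 / 0.10089 ≈ 9.7826 → capped at 1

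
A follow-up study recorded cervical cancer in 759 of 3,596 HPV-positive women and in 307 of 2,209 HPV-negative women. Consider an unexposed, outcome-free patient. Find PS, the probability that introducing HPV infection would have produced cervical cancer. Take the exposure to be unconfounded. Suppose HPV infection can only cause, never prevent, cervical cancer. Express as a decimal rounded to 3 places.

PS ≈ 0.084

p₁ = P(outcome | exposed) = 759/3596 = 0.21107
p₀ = P(outcome | unexposed) = 307/2209 = 0.13898
Under exogeneity and monotonicity, PS = (p₁ − p₀) / (1 − p₀).
PS = (0.21107 − 0.13898) / (1 − 0.13898) = 0.072091 / 0.86102 ≈ 0.0837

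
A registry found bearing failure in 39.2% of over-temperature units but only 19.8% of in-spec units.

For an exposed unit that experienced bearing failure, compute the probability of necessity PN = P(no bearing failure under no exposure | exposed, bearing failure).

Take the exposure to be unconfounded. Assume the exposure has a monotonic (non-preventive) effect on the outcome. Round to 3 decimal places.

PN ≈ 0.495

p₁ = 0.392, p₀ = 0.198.
Under exogeneity and monotonicity, PN = (p₁ − p₀) / p₁.
PN = (0.392 − 0.198) / 0.392 = 0.194 / 0.392 ≈ 0.4949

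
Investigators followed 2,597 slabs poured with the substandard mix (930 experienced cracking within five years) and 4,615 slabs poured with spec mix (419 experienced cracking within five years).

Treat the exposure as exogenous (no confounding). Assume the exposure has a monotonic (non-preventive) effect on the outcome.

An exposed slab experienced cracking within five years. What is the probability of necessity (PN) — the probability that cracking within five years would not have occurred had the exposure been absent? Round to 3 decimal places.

p₁ = P(outcome | exposed) = 930/2597 = 0.35811
p₀ = P(outcome | unexposed) = 419/4615 = 0.090791
Under exogeneity and monotonicity, PN = (p₁ − p₀) / p₁.
PN = (0.35811 − 0.090791) / 0.35811 = 0.26731 / 0.35811 ≈ 0.7465

PN ≈ 0.746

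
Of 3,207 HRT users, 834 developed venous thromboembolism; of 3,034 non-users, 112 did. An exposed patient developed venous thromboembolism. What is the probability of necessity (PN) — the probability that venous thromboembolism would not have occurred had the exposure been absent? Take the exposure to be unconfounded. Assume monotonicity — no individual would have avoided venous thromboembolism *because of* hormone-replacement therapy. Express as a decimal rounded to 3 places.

p₁ = P(outcome | exposed) = 834/3207 = 0.26006
p₀ = P(outcome | unexposed) = 112/3034 = 0.036915
Under exogeneity and monotonicity, PN = (p₁ − p₀) / p₁.
PN = (0.26006 − 0.036915) / 0.26006 = 0.22314 / 0.26006 ≈ 0.8581

PN ≈ 0.858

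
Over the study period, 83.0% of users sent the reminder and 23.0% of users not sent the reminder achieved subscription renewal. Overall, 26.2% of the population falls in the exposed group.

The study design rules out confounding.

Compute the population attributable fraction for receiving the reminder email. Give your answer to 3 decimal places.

PAF ≈ 0.406

p₁ = 0.83, p₀ = 0.23.
Overall risk P(Y=1) = π·p₁ + (1−π)·p₀ = 0.262×0.83 + 0.738×0.23 = 0.3872.
Under exogeneity, PAF = [P(Y=1) − p₀] / P(Y=1).
PAF = (0.3872 − 0.23) / 0.3872 ≈ 0.4060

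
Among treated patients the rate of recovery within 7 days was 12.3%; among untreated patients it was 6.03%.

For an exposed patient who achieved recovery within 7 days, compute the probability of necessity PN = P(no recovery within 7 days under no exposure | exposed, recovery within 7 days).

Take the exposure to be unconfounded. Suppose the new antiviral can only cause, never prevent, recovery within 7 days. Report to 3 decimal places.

PN ≈ 0.510

p₁ = 0.123, p₀ = 0.0603.
Under exogeneity and monotonicity, PN = (p₁ − p₀) / p₁.
PN = (0.123 − 0.0603) / 0.123 = 0.0627 / 0.123 ≈ 0.5098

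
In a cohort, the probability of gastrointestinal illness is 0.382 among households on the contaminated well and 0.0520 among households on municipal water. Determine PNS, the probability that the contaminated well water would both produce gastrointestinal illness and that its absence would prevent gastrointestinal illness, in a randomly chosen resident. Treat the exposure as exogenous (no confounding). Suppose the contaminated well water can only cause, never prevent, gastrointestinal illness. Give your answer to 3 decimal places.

Let p₁ = 0.382, p₀ = 0.052.
Under exogeneity and monotonicity, PNS = p₁ − p₀.
PNS = 0.382 − 0.052 = 0.33

PNS ≈ 0.330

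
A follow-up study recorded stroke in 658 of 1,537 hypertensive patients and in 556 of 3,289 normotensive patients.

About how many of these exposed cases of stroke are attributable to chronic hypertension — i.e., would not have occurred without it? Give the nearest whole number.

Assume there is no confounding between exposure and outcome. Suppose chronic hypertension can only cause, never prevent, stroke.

about 398 cases

p₁ = P(outcome | exposed) = 658/1537 = 0.42811
p₀ = P(outcome | unexposed) = 556/3289 = 0.16905
PN = (p₁ − p₀)/p₁ = (0.42811 − 0.16905) / 0.42811 ≈ 0.60513.
Attributable cases ≈ PN × (exposed cases) = 0.60513 × 658 ≈ 398.17.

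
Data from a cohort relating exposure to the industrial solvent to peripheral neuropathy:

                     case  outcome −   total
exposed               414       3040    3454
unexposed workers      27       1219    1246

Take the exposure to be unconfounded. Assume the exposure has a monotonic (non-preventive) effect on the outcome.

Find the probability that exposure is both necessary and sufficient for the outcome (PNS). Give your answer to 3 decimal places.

p₁ = P(outcome | exposed) = 414/3454 = 0.11986
p₀ = P(outcome | unexposed) = 27/1246 = 0.021669
Under exogeneity and monotonicity, PNS = p₁ − p₀.
PNS = 0.11986 − 0.021669 = 0.098192

PNS ≈ 0.098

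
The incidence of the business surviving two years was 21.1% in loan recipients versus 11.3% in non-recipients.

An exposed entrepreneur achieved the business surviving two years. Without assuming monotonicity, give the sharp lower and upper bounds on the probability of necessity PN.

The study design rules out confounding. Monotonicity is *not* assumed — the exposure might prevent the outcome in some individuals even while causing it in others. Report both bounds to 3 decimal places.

p₁ = 0.211, p₀ = 0.113.
Under exogeneity alone the bounds on PN are max{0,(p₁−p₀)/p₁} ≤ PN ≤ min{1,(1−p₀)/p₁}.
  lower = (p₁ − p₀)/p₁ = 0.098 / 0.211 ≈ 0.4645
  upper = min{1, (1 − p₀)/p₁} = 0.887 / 0.211 ≈ 4.2038 → capped at 1

0.464 ≤ PN ≤ 1.000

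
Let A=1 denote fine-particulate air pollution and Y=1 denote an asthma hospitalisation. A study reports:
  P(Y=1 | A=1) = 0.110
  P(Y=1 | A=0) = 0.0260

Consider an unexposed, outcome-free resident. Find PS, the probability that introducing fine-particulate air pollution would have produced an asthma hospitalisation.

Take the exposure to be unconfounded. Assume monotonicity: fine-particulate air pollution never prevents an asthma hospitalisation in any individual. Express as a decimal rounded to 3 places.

Let p₁ = 0.11, p₀ = 0.026.
Under exogeneity and monotonicity, PS = (p₁ − p₀) / (1 − p₀).
PS = (0.11 − 0.026) / (1 − 0.026) = 0.084 / 0.974 ≈ 0.0862

PS ≈ 0.086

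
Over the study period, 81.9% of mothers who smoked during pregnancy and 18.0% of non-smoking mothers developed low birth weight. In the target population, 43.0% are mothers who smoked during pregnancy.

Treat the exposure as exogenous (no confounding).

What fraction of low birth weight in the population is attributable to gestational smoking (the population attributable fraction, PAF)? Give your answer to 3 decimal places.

PAF ≈ 0.604

p₁ = 0.819, p₀ = 0.18.
Overall risk P(Y=1) = π·p₁ + (1−π)·p₀ = 0.43×0.819 + 0.57×0.18 = 0.45477.
Under exogeneity, PAF = [P(Y=1) − p₀] / P(Y=1).
PAF = (0.45477 − 0.18) / 0.45477 ≈ 0.6042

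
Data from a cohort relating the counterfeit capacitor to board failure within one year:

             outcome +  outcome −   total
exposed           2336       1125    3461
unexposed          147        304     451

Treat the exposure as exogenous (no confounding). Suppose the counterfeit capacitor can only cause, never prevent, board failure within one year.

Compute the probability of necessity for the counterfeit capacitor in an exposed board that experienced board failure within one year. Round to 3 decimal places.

PN ≈ 0.517

p₁ = P(outcome | exposed) = 2336/3461 = 0.67495
p₀ = P(outcome | unexposed) = 147/451 = 0.32594
Under exogeneity and monotonicity, PN = (p₁ − p₀) / p₁.
PN = (0.67495 − 0.32594) / 0.67495 = 0.34901 / 0.67495 ≈ 0.5171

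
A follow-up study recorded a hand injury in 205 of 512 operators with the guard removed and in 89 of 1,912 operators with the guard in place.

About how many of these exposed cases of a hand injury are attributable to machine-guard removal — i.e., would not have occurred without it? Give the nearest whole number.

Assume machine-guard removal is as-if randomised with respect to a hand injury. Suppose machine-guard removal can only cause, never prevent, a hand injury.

about 181 cases

p₁ = P(outcome | exposed) = 205/512 = 0.40039
p₀ = P(outcome | unexposed) = 89/1912 = 0.046548
PN = (p₁ − p₀)/p₁ = (0.40039 − 0.046548) / 0.40039 ≈ 0.88374.
Attributable cases ≈ PN × (exposed cases) = 0.88374 × 205 ≈ 181.17.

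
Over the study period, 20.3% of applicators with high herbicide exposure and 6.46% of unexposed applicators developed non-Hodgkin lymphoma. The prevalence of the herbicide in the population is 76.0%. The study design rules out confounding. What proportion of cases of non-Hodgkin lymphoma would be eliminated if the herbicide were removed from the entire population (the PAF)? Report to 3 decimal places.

PAF ≈ 0.620

p₁ = 0.203, p₀ = 0.0646.
Overall risk P(Y=1) = π·p₁ + (1−π)·p₀ = 0.76×0.203 + 0.24×0.0646 = 0.16978.
Under exogeneity, PAF = [P(Y=1) − p₀] / P(Y=1).
PAF = (0.16978 − 0.0646) / 0.16978 ≈ 0.6195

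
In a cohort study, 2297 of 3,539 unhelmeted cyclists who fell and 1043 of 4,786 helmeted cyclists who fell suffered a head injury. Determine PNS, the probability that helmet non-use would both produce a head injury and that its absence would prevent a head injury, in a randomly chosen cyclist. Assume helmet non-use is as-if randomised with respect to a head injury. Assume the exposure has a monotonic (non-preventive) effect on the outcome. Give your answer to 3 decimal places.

PNS ≈ 0.431

p₁ = P(outcome | exposed) = 2297/3539 = 0.64905
p₀ = P(outcome | unexposed) = 1043/4786 = 0.21793
Under exogeneity and monotonicity, PNS = p₁ − p₀.
PNS = 0.64905 − 0.21793 = 0.43113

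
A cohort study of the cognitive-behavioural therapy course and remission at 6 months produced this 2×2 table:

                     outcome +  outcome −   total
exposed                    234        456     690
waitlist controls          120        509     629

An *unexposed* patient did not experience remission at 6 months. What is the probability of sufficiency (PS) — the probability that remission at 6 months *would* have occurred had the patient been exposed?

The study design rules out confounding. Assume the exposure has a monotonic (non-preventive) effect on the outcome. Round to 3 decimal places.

PS ≈ 0.183

p₁ = P(outcome | exposed) = 234/690 = 0.33913
p₀ = P(outcome | unexposed) = 120/629 = 0.19078
Under exogeneity and monotonicity, PS = (p₁ − p₀) / (1 − p₀).
PS = (0.33913 − 0.19078) / (1 − 0.19078) = 0.14835 / 0.80922 ≈ 0.1833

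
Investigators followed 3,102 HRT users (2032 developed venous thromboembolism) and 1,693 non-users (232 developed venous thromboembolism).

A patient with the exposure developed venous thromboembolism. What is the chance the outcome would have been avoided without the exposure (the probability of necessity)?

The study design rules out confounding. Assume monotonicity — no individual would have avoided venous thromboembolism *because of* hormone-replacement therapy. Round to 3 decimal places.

PN ≈ 0.791

p₁ = P(outcome | exposed) = 2032/3102 = 0.65506
p₀ = P(outcome | unexposed) = 232/1693 = 0.13703
Under exogeneity and monotonicity, PN = (p₁ − p₀) / p₁.
PN = (0.65506 − 0.13703) / 0.65506 = 0.51803 / 0.65506 ≈ 0.7908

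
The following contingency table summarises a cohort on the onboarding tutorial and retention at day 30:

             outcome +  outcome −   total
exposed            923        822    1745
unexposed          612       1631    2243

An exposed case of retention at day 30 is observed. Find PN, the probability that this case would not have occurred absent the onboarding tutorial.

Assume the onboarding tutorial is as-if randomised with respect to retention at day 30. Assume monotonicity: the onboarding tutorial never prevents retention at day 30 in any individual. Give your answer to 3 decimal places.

p₁ = P(outcome | exposed) = 923/1745 = 0.52894
p₀ = P(outcome | unexposed) = 612/2243 = 0.27285
Under exogeneity and monotonicity, PN = (p₁ − p₀) / p₁.
PN = (0.52894 − 0.27285) / 0.52894 = 0.25609 / 0.52894 ≈ 0.4842

PN ≈ 0.484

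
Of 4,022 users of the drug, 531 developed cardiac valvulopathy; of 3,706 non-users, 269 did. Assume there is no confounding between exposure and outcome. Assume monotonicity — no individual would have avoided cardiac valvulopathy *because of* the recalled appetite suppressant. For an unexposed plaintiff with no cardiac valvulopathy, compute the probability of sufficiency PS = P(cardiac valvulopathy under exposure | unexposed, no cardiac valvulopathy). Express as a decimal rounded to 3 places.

PS ≈ 0.064

p₁ = P(outcome | exposed) = 531/4022 = 0.13202
p₀ = P(outcome | unexposed) = 269/3706 = 0.072585
Under exogeneity and monotonicity, PS = (p₁ − p₀) / (1 − p₀).
PS = (0.13202 − 0.072585) / (1 − 0.072585) = 0.059439 / 0.92742 ≈ 0.0641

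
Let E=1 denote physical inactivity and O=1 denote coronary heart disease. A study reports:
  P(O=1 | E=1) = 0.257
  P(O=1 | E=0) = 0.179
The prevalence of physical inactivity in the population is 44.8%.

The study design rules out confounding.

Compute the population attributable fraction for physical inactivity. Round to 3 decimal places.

Let p₁ = 0.257, p₀ = 0.179.
Overall risk P(Y=1) = π·p₁ + (1−π)·p₀ = 0.448×0.257 + 0.552×0.179 = 0.21394.
Under exogeneity, PAF = [P(Y=1) − p₀] / P(Y=1).
PAF = (0.21394 − 0.179) / 0.21394 ≈ 0.1633

PAF ≈ 0.163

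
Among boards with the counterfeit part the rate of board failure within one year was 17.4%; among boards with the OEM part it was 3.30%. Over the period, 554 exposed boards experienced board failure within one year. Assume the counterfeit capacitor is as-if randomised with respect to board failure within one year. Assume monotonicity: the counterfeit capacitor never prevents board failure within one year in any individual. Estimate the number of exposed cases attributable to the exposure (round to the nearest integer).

about 449 cases

p₁ = 0.174, p₀ = 0.033.
PN = (p₁ − p₀)/p₁ = (0.174 − 0.033) / 0.174 ≈ 0.81034.
Attributable cases ≈ PN × (exposed cases) = 0.81034 × 554 ≈ 448.93.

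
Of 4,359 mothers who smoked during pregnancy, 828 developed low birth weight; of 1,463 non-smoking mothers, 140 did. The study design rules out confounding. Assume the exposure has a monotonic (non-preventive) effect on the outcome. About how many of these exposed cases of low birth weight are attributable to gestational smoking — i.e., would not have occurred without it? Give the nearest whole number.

p₁ = P(outcome | exposed) = 828/4359 = 0.18995
p₀ = P(outcome | unexposed) = 140/1463 = 0.095694
PN = (p₁ − p₀)/p₁ = (0.18995 − 0.095694) / 0.18995 ≈ 0.49622.
Attributable cases ≈ PN × (exposed cases) = 0.49622 × 828 ≈ 410.87.

about 411 cases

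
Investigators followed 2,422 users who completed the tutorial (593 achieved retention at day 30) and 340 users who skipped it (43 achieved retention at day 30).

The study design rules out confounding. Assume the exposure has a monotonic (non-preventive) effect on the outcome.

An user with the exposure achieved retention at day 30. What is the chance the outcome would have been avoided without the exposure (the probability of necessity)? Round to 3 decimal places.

p₁ = P(outcome | exposed) = 593/2422 = 0.24484
p₀ = P(outcome | unexposed) = 43/340 = 0.12647
Under exogeneity and monotonicity, PN = (p₁ − p₀) / p₁.
PN = (0.24484 − 0.12647) / 0.24484 = 0.11837 / 0.24484 ≈ 0.4835

PN ≈ 0.483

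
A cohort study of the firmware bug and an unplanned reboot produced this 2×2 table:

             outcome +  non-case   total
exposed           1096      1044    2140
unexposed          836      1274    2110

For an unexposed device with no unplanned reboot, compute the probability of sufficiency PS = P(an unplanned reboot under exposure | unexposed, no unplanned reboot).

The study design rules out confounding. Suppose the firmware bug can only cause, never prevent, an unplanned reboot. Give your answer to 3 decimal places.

PS ≈ 0.192

p₁ = P(outcome | exposed) = 1096/2140 = 0.51215
p₀ = P(outcome | unexposed) = 836/2110 = 0.39621
Under exogeneity and monotonicity, PS = (p₁ − p₀) / (1 − p₀).
PS = (0.51215 − 0.39621) / (1 − 0.39621) = 0.11594 / 0.60379 ≈ 0.1920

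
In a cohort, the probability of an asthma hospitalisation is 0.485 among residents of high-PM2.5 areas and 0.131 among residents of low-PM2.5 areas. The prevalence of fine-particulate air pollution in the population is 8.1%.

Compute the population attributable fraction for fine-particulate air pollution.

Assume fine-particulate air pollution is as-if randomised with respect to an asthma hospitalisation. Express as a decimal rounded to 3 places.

Let p₁ = 0.485, p₀ = 0.131.
Overall risk P(Y=1) = π·p₁ + (1−π)·p₀ = 0.081×0.485 + 0.919×0.131 = 0.15967.
Under exogeneity, PAF = [P(Y=1) − p₀] / P(Y=1).
PAF = (0.15967 − 0.131) / 0.15967 ≈ 0.1796

PAF ≈ 0.180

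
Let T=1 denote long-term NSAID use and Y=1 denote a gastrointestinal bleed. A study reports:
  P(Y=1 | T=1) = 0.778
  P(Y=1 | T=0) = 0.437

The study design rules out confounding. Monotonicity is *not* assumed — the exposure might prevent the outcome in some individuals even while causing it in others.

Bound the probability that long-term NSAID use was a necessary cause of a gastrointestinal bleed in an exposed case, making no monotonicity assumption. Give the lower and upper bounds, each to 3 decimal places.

Let p₁ = 0.778, p₀ = 0.437.
Under exogeneity alone the bounds on PN are max{0,(p₁−p₀)/p₁} ≤ PN ≤ min{1,(1−p₀)/p₁}.
  lower = (p₁ − p₀)/p₁ = 0.341 / 0.778 ≈ 0.4383
  upper = min{1, (1 − p₀)/p₁} = 0.563 / 0.778 ≈ 0.7237

0.438 ≤ PN ≤ 0.724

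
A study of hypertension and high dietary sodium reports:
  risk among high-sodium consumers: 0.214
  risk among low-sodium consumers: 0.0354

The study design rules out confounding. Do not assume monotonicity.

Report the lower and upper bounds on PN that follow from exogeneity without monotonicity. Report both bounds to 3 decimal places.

0.835 ≤ PN ≤ 1.000

Let p₁ = 0.214, p₀ = 0.0354.
Under exogeneity alone the bounds on PN are max{0,(p₁−p₀)/p₁} ≤ PN ≤ min{1,(1−p₀)/p₁}.
  lower = (p₁ − p₀)/p₁ = 0.1786 / 0.214 ≈ 0.8346
  upper = min{1, (1 − p₀)/p₁} = 0.9646 / 0.214 ≈ 4.5075 → capped at 1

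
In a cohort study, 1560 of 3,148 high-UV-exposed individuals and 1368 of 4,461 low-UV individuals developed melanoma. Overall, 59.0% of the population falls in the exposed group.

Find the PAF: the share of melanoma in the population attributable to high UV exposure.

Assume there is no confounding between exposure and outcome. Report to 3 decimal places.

PAF ≈ 0.267

p₁ = P(outcome | exposed) = 1560/3148 = 0.49555
p₀ = P(outcome | unexposed) = 1368/4461 = 0.30666
Overall risk P(Y=1) = π·p₁ + (1−π)·p₀ = 0.59×0.49555 + 0.41×0.30666 = 0.41811.
Under exogeneity, PAF = [P(Y=1) − p₀] / P(Y=1).
PAF = (0.41811 − 0.30666) / 0.41811 ≈ 0.2666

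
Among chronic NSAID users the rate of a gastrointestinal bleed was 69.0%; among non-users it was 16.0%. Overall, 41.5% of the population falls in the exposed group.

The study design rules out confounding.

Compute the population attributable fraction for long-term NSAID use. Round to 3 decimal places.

p₁ = 0.69, p₀ = 0.16.
Overall risk P(Y=1) = π·p₁ + (1−π)·p₀ = 0.415×0.69 + 0.585×0.16 = 0.37995.
Under exogeneity, PAF = [P(Y=1) − p₀] / P(Y=1).
PAF = (0.37995 − 0.16) / 0.37995 ≈ 0.5789

PAF ≈ 0.579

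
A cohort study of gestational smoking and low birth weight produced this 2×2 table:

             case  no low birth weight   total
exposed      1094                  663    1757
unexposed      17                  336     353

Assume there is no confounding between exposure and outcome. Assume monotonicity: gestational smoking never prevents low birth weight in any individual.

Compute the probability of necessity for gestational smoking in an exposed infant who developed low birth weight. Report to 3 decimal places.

p₁ = P(outcome | exposed) = 1094/1757 = 0.62265
p₀ = P(outcome | unexposed) = 17/353 = 0.048159
Under exogeneity and monotonicity, PN = (p₁ − p₀) / p₁.
PN = (0.62265 − 0.048159) / 0.62265 = 0.57449 / 0.62265 ≈ 0.9227

PN ≈ 0.923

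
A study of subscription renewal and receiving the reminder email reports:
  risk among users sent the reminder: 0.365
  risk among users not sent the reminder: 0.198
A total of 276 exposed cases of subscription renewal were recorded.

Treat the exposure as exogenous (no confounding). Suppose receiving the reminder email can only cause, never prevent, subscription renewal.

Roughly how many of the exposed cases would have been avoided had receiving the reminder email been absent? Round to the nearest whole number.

Let p₁ = 0.365, p₀ = 0.198.
PN = (p₁ − p₀)/p₁ = (0.365 − 0.198) / 0.365 ≈ 0.45753.
Attributable cases ≈ PN × (exposed cases) = 0.45753 × 276 ≈ 126.28.

about 126 cases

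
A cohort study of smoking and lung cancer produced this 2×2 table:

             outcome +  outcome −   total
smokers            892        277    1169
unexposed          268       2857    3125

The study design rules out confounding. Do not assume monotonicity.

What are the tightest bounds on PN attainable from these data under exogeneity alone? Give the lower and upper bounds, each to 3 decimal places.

p₁ = P(outcome | exposed) = 892/1169 = 0.76305
p₀ = P(outcome | unexposed) = 268/3125 = 0.08576
Under exogeneity alone the bounds on PN are max{0,(p₁−p₀)/p₁} ≤ PN ≤ min{1,(1−p₀)/p₁}.
  lower = (p₁ − p₀)/p₁ = 0.67729 / 0.76305 ≈ 0.8876
  upper = min{1, (1 − p₀)/p₁} = 0.91424 / 0.76305 ≈ 1.1981 → capped at 1

0.888 ≤ PN ≤ 1.000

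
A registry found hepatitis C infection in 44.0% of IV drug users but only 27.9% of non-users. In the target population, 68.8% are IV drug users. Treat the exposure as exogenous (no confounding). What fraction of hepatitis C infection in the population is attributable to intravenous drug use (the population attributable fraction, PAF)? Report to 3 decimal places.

PAF ≈ 0.284

p₁ = 0.44, p₀ = 0.279.
Overall risk P(Y=1) = π·p₁ + (1−π)·p₀ = 0.688×0.44 + 0.312×0.279 = 0.38977.
Under exogeneity, PAF = [P(Y=1) − p₀] / P(Y=1).
PAF = (0.38977 − 0.279) / 0.38977 ≈ 0.2842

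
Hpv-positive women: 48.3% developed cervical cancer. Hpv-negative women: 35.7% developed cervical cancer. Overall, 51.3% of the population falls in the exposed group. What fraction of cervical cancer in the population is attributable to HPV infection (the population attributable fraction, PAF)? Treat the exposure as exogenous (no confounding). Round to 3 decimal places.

p₁ = 0.483, p₀ = 0.357.
Overall risk P(Y=1) = π·p₁ + (1−π)·p₀ = 0.513×0.483 + 0.487×0.357 = 0.42164.
Under exogeneity, PAF = [P(Y=1) − p₀] / P(Y=1).
PAF = (0.42164 − 0.357) / 0.42164 ≈ 0.1533

PAF ≈ 0.153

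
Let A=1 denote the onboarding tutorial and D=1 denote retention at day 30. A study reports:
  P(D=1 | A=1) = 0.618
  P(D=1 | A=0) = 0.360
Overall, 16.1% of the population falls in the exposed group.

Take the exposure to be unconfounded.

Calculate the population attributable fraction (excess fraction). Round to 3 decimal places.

Let p₁ = 0.618, p₀ = 0.36.
Overall risk P(Y=1) = π·p₁ + (1−π)·p₀ = 0.161×0.618 + 0.839×0.36 = 0.40154.
Under exogeneity, PAF = [P(Y=1) − p₀] / P(Y=1).
PAF = (0.40154 − 0.36) / 0.40154 ≈ 0.1034

PAF ≈ 0.103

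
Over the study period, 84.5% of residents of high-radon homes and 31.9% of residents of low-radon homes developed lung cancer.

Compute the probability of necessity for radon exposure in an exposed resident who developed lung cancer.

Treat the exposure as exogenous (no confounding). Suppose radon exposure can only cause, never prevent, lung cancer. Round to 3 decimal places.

PN ≈ 0.622

p₁ = 0.845, p₀ = 0.319.
Under exogeneity and monotonicity, PN = (p₁ − p₀) / p₁.
PN = (0.845 − 0.319) / 0.845 = 0.526 / 0.845 ≈ 0.6225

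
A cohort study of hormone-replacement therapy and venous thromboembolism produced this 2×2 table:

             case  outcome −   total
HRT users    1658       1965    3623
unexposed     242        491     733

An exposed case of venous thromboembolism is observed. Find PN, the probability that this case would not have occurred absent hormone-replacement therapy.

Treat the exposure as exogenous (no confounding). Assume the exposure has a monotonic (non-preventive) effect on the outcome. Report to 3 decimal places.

PN ≈ 0.279

p₁ = P(outcome | exposed) = 1658/3623 = 0.45763
p₀ = P(outcome | unexposed) = 242/733 = 0.33015
Under exogeneity and monotonicity, PN = (p₁ − p₀) / p₁.
PN = (0.45763 − 0.33015) / 0.45763 = 0.12748 / 0.45763 ≈ 0.2786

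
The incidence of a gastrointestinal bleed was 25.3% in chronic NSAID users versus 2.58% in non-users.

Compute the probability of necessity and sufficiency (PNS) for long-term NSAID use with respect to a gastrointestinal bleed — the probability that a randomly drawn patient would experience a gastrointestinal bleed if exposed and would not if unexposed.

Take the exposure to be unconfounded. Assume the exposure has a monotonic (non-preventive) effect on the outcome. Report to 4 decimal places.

p₁ = 0.253, p₀ = 0.0258.
Under exogeneity and monotonicity, PNS = p₁ − p₀.
PNS = 0.253 − 0.0258 = 0.2272

PNS ≈ 0.2272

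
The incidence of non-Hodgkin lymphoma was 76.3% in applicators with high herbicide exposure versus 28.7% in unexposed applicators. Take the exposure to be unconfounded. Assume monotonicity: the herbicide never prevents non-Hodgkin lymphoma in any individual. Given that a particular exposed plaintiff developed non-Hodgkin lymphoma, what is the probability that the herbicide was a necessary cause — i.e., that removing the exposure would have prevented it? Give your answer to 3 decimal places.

p₁ = 0.763, p₀ = 0.287.
Under exogeneity and monotonicity, PN = (p₁ − p₀) / p₁.
PN = (0.763 − 0.287) / 0.763 = 0.476 / 0.763 ≈ 0.6239

PN ≈ 0.624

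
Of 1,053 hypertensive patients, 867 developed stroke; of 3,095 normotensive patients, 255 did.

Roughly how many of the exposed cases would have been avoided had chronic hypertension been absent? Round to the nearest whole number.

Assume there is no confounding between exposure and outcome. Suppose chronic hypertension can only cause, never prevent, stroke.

about 780 cases

p₁ = P(outcome | exposed) = 867/1053 = 0.82336
p₀ = P(outcome | unexposed) = 255/3095 = 0.082391
PN = (p₁ − p₀)/p₁ = (0.82336 − 0.082391) / 0.82336 ≈ 0.89993.
Attributable cases ≈ PN × (exposed cases) = 0.89993 × 867 ≈ 780.24.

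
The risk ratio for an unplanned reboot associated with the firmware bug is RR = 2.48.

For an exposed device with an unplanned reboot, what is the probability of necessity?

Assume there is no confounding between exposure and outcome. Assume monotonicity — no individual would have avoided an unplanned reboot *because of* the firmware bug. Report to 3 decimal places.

Under exogeneity and monotonicity, PN = (RR − 1) / RR = 1 − 1/RR.
PN = (2.48 − 1) / 2.48 = 1.48 / 2.48 ≈ 0.5968

PN ≈ 0.597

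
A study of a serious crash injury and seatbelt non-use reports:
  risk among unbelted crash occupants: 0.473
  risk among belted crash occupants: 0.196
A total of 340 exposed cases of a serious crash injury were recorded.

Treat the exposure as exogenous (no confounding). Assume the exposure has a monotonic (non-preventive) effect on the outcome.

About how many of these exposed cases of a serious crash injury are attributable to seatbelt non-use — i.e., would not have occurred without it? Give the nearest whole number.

about 199 cases

Let p₁ = 0.473, p₀ = 0.196.
PN = (p₁ − p₀)/p₁ = (0.473 − 0.196) / 0.473 ≈ 0.58562.
Attributable cases ≈ PN × (exposed cases) = 0.58562 × 340 ≈ 199.11.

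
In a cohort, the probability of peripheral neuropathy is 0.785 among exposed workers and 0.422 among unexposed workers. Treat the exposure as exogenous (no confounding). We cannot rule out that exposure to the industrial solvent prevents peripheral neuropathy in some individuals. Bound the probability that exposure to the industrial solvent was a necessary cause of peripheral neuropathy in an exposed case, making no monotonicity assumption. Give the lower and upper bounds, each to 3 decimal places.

Let p₁ = 0.785, p₀ = 0.422.
Under exogeneity alone the bounds on PN are max{0,(p₁−p₀)/p₁} ≤ PN ≤ min{1,(1−p₀)/p₁}.
  lower = (p₁ − p₀)/p₁ = 0.363 / 0.785 ≈ 0.4624
  upper = min{1, (1 − p₀)/p₁} = 0.578 / 0.785 ≈ 0.7363

0.462 ≤ PN ≤ 0.736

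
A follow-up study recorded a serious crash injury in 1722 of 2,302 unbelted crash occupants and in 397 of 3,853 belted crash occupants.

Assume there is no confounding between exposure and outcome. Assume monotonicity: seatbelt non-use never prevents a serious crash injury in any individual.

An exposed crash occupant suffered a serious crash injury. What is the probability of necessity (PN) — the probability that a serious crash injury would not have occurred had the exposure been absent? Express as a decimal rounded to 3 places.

p₁ = P(outcome | exposed) = 1722/2302 = 0.74805
p₀ = P(outcome | unexposed) = 397/3853 = 0.10304
Under exogeneity and monotonicity, PN = (p₁ − p₀) / p₁.
PN = (0.74805 − 0.10304) / 0.74805 = 0.64501 / 0.74805 ≈ 0.8623

PN ≈ 0.862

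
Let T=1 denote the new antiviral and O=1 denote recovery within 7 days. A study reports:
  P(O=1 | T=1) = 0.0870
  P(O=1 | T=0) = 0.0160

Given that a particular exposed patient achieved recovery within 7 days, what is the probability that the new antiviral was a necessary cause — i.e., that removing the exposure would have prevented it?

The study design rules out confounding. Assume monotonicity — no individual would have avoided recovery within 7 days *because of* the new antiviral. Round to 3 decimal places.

Let p₁ = 0.087, p₀ = 0.016.
Under exogeneity and monotonicity, PN = (p₁ − p₀) / p₁.
PN = (0.087 − 0.016) / 0.087 = 0.071 / 0.087 ≈ 0.8161

PN ≈ 0.816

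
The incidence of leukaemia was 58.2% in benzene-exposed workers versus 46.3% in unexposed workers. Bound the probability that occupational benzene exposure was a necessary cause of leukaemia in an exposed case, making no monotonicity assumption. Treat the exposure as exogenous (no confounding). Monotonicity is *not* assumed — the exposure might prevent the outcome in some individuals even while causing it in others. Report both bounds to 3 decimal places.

p₁ = 0.582, p₀ = 0.463.
Under exogeneity alone the bounds on PN are max{0,(p₁−p₀)/p₁} ≤ PN ≤ min{1,(1−p₀)/p₁}.
  lower = (p₁ − p₀)/p₁ = 0.119 / 0.582 ≈ 0.2045
  upper = min{1, (1 − p₀)/p₁} = 0.537 / 0.582 ≈ 0.9227

0.204 ≤ PN ≤ 0.923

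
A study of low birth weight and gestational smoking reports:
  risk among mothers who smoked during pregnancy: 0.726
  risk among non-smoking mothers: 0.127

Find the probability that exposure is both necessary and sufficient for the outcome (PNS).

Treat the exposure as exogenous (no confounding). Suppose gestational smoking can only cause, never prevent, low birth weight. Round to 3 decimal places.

Let p₁ = 0.726, p₀ = 0.127.
Under exogeneity and monotonicity, PNS = p₁ − p₀.
PNS = 0.726 − 0.127 = 0.599

PNS ≈ 0.599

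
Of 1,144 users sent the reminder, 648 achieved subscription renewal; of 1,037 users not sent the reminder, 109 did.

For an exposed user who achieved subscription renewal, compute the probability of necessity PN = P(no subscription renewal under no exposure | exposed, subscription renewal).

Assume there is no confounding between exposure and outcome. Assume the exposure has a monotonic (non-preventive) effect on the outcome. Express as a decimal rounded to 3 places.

PN ≈ 0.814

p₁ = P(outcome | exposed) = 648/1144 = 0.56643
p₀ = P(outcome | unexposed) = 109/1037 = 0.10511
Under exogeneity and monotonicity, PN = (p₁ − p₀) / p₁.
PN = (0.56643 − 0.10511) / 0.56643 = 0.46132 / 0.56643 ≈ 0.8144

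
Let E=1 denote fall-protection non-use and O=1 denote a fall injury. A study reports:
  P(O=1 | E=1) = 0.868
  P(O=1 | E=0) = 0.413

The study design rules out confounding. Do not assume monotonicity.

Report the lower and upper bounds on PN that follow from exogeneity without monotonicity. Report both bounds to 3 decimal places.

0.524 ≤ PN ≤ 0.676

Let p₁ = 0.868, p₀ = 0.413.
Under exogeneity alone the bounds on PN are max{0,(p₁−p₀)/p₁} ≤ PN ≤ min{1,(1−p₀)/p₁}.
  lower = (p₁ − p₀)/p₁ = 0.455 / 0.868 ≈ 0.5242
  upper = min{1, (1 − p₀)/p₁} = 0.587 / 0.868 ≈ 0.6763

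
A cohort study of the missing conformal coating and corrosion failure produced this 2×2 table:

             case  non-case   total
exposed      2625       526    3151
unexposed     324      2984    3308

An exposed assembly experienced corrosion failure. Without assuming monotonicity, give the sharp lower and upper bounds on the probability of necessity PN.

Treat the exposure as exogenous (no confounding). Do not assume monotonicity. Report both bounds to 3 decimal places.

p₁ = P(outcome | exposed) = 2625/3151 = 0.83307
p₀ = P(outcome | unexposed) = 324/3308 = 0.097944
Under exogeneity alone the bounds on PN are max{0,(p₁−p₀)/p₁} ≤ PN ≤ min{1,(1−p₀)/p₁}.
  lower = (p₁ − p₀)/p₁ = 0.73512 / 0.83307 ≈ 0.8824
  upper = min{1, (1 − p₀)/p₁} = 0.90206 / 0.83307 ≈ 1.0828 → capped at 1

0.882 ≤ PN ≤ 1.000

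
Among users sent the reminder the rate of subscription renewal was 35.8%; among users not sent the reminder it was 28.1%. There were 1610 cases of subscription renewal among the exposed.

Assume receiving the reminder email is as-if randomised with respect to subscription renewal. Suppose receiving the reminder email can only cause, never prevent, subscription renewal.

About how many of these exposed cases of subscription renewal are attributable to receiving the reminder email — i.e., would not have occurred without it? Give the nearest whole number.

about 346 cases

p₁ = 0.358, p₀ = 0.281.
PN = (p₁ − p₀)/p₁ = (0.358 − 0.281) / 0.358 ≈ 0.21508.
Attributable cases ≈ PN × (exposed cases) = 0.21508 × 1610 ≈ 346.28.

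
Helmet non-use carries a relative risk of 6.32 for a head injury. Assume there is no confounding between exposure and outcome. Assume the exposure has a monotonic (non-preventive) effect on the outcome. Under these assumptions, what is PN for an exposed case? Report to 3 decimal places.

PN ≈ 0.842

Under exogeneity and monotonicity, PN = (RR − 1) / RR = 1 − 1/RR.
PN = (6.32 − 1) / 6.32 = 5.32 / 6.32 ≈ 0.8418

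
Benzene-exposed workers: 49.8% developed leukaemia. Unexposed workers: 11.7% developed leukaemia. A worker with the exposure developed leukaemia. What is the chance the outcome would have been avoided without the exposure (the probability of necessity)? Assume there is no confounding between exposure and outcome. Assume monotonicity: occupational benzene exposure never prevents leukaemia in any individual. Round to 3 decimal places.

p₁ = 0.498, p₀ = 0.117.
Under exogeneity and monotonicity, PN = (p₁ − p₀) / p₁.
PN = (0.498 − 0.117) / 0.498 = 0.381 / 0.498 ≈ 0.7651

PN ≈ 0.765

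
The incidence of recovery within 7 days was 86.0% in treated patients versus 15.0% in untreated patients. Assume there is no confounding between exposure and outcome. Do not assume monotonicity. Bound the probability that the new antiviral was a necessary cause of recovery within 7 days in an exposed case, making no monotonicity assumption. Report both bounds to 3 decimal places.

p₁ = 0.86, p₀ = 0.15.
Under exogeneity alone the bounds on PN are max{0,(p₁−p₀)/p₁} ≤ PN ≤ min{1,(1−p₀)/p₁}.
  lower = (p₁ − p₀)/p₁ = 0.71 / 0.86 ≈ 0.8256
  upper = min{1, (1 − p₀)/p₁} = 0.85 / 0.86 ≈ 0.9884

0.826 ≤ PN ≤ 0.988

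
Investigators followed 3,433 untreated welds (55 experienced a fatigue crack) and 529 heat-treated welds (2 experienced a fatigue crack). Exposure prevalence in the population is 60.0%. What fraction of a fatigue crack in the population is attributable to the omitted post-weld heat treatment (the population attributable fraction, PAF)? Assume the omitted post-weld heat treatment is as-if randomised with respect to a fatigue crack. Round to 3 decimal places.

p₁ = P(outcome | exposed) = 55/3433 = 0.016021
p₀ = P(outcome | unexposed) = 2/529 = 0.0037807
Overall risk P(Y=1) = π·p₁ + (1−π)·p₀ = 0.6×0.016021 + 0.4×0.0037807 = 0.011125.
Under exogeneity, PAF = [P(Y=1) − p₀] / P(Y=1).
PAF = (0.011125 − 0.0037807) / 0.011125 ≈ 0.6602

PAF ≈ 0.660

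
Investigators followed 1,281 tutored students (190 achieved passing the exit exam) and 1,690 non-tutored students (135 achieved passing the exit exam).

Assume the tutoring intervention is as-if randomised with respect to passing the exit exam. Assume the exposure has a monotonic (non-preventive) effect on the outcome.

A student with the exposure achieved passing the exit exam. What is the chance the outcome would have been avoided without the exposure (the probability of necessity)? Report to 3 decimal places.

PN ≈ 0.461

p₁ = P(outcome | exposed) = 190/1281 = 0.14832
p₀ = P(outcome | unexposed) = 135/1690 = 0.079882
Under exogeneity and monotonicity, PN = (p₁ − p₀) / p₁.
PN = (0.14832 − 0.079882) / 0.14832 = 0.06844 / 0.14832 ≈ 0.4614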